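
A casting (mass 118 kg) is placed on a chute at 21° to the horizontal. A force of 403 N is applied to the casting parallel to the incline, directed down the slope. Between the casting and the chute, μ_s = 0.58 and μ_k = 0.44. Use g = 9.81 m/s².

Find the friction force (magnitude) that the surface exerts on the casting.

Normal force: N = m g cos θ = 118 × 9.81 × cos 21° = 1081 N.
For equilibrium along the incline the friction force must supply f = m g sin θ + P = 414.8 + 403 = 817.8 N (positive meaning up-slope).
Maximum static friction available: μ_s N = 0.58 × 1081 = 626.8 N.
Since |817.8| > 626.8 N, static friction cannot hold it; the casting slides down the incline and kinetic friction applies: f = μ_k N = 0.44 × 1081 = 476 N.

f ≈ 476 N (up the incline)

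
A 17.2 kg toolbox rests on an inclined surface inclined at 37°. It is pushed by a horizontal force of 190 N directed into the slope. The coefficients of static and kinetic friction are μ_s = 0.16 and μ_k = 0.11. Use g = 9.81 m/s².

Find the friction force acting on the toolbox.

Resolve perpendicular to the incline: N = m g cos θ + P sin θ = 17.2×9.81×cos 37° + 190×sin 37° = 249.1 N.
Parallel to the incline: P cos θ − m g sin θ = 151.7 − 101.5 = 50.2 N; the friction needed to balance this is 50.2 N acting down the slope.
Maximum static friction: μ_s N = 0.16 × 249.1 = 39.86 N.
|f_req| = 50.2 > 39.86 N → the toolbox slides up the incline; f = μ_k N = 0.11 × 249.1 = 27.4 N.

f ≈ 27.4 N (down the incline)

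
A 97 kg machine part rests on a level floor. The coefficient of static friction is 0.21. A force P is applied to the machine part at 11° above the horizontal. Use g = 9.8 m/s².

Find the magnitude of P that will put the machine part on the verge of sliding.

N = m g − P sin α (the pull lifts the machine part).
At impending slip, P cos α = μ_s N = μ_s (m g − P sin α).
Solving: P (cos α + μ_s sin α) = μ_s m g → P = 0.21×951/(cos 11° + 0.21 sin 11°) = 200/1.022 = 195 N.

P ≈ 195 N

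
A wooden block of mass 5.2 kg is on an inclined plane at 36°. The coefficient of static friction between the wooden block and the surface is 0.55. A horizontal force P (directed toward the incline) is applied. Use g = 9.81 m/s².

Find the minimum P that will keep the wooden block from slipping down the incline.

The wooden block tends to slide down (tan θ > μ_s), so at the point of impending slip friction acts up-slope at its limit: f = μ_s N.
Perpendicular to the incline: N = m g cos θ + P sin θ.
Along the incline: P cos θ + μ_s N = m g sin θ, i.e. P cos θ + μ_s (m g cos θ + P sin θ) = m g sin θ.
Solving, P (cos θ + μ_s sin θ) = m g (sin θ − μ_s cos θ), so P = 51×0.1428/1.132 = 6.43 N.

P_min ≈ 6.43 N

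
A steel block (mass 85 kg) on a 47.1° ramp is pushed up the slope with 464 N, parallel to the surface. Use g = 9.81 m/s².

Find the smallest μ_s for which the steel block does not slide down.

μ_s,min ≈ 0.259

N = m g cos θ = 567.6 N.
Friction must make up the shortfall along the incline: f = m g sin θ − P = 610.8 − 464 = 146.8 N.
At the threshold f = μ_s N, so μ_s,min = 146.8/567.6 = 0.259.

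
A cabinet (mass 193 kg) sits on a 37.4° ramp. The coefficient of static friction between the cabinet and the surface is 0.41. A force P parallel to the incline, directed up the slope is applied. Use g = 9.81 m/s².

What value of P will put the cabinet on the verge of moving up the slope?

At impending motion up the slope, friction acts down-slope at its limit: f = μ_s N.
P is parallel to the surface, so N = m g cos θ = 1500 N.
Along the incline: P = m g sin θ + μ_s N = 1150 + 0.41×1500 = 1770 N.

P ≈ 1770 N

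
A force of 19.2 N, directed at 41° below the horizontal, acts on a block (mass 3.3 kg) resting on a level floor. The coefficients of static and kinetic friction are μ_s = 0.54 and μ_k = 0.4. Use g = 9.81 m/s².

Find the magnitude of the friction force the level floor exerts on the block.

The vertical component of P adds to the normal force: N = m g + P sin α = 32.37 + 12.6 = 44.97 N.
For equilibrium, f = P cos α = 19.2×cos 41° = 14.49 N.
μ_s N = 0.54 × 44.97 = 24.28 N.
14.49 ≤ 24.28 N → static; friction equals the required 14.5 N.

f ≈ 14.5 N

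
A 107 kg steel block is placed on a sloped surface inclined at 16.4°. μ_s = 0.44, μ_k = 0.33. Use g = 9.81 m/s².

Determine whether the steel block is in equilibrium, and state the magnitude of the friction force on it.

f ≈ 296 N

N = m g cos θ = 1010 N.
Down-slope weight component: m g sin θ = 296 N.
μ_s N = 443 N.
296 ≤ 443 N, so it stays put; friction = 296 N.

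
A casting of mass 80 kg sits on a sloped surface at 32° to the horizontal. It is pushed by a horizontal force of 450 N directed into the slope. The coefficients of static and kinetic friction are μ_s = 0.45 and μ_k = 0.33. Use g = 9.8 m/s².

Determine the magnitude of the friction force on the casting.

f ≈ 33.8 N (up the incline)

Resolve perpendicular to the incline: N = m g cos θ + P sin θ = 80×9.8×cos 32° + 450×sin 32° = 903.3 N.
Along the incline, the net driving force (taking up-slope positive) is P cos θ − m g sin θ = 381.6 − 415.5 = -33.84 N, so equilibrium requires friction f = 33.84 N (up-slope).
The limit of static friction is μ_s N = 406.5 N.
Since 33.84 N is within the 406.5 N limit, the casting stays put and friction is exactly 33.8 N.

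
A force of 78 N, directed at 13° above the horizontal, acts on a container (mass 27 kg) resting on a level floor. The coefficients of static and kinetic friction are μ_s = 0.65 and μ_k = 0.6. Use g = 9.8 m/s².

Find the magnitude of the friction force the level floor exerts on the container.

The vertical component of P reduces the normal force: N = m g − P sin α = 264.6 − 17.55 = 247.1 N.
Horizontally, friction must balance P cos α = 76 N.
μ_s N = 0.65 × 247.1 = 160.6 N.
76 ≤ 160.6 N → static; friction equals the required 76 N.

f ≈ 76 N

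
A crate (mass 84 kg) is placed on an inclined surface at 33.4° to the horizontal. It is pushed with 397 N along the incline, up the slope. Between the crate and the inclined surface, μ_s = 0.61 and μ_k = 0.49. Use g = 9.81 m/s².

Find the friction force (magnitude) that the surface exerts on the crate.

Perpendicular to the surface, N = m g cos θ = 84·9.81·cos 33.4° = 687.9 N.
For equilibrium along the incline the friction force must supply f = m g sin θ − P = 453.6 − 397 = 56.62 N (positive meaning up-slope).
Static friction can supply at most μ_s N = 419.6 N.
Since |56.62| ≤ 419.6 N, no slip — friction simply equals what equilibrium demands.

f ≈ 56.6 N (up the incline)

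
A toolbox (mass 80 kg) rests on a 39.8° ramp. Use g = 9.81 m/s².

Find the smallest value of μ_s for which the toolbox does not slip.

At the slip threshold m g sin θ = μ_s m g cos θ, so μ_s,min = tan θ.
μ_s,min = tan 39.8° = 0.833.

μ_s,min ≈ 0.833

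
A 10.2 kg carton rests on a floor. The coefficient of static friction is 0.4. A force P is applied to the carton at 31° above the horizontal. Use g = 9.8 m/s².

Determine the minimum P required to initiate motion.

N = m g − P sin α (the pull lifts the carton).
At impending slip, P cos α = μ_s N = μ_s (m g − P sin α).
Solving: P (cos α + μ_s sin α) = μ_s m g → P = 0.4×100/(cos 31° + 0.4 sin 31°) = 40/1.063 = 37.6 N.

P ≈ 37.6 N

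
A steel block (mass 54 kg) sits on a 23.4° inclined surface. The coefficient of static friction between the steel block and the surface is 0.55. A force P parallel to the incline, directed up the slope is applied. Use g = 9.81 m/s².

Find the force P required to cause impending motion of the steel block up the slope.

P ≈ 478 N

At impending motion up the slope, friction acts down-slope at its limit: f = μ_s N.
P is parallel to the surface, so N = m g cos θ = 486 N.
Along the incline: P = m g sin θ + μ_s N = 210 + 0.55×486 = 478 N.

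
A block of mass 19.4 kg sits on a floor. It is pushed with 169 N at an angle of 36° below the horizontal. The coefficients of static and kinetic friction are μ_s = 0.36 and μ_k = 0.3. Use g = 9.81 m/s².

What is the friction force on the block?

N = m g + P sin α = 190.3 + 169×sin 36° = 289.6 N.
Horizontally, friction must balance P cos α = 136.7 N.
μ_s N = 0.36 × 289.6 = 104.3 N.
The required friction exceeds μ_s N, so the block moves and f = μ_k N = 86.9 N.

f ≈ 86.9 N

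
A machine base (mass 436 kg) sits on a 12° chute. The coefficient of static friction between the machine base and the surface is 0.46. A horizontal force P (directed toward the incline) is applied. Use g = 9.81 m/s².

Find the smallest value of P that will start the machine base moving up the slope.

P ≈ 3190 N

At impending motion up the slope, friction acts down-slope at its limit: f = μ_s N.
Perpendicular to the incline: N = m g cos θ + P sin θ.
Along the incline: P cos θ = m g sin θ + μ_s N = m g sin θ + μ_s (m g cos θ + P sin θ).
Solving, P (cos θ − μ_s sin θ) = m g (sin θ + μ_s cos θ), so P = 436×9.81×(sin 12° + 0.46 cos 12°)/(cos 12° − 0.46 sin 12°) = 4280×0.6579/0.8825 = 3190 N.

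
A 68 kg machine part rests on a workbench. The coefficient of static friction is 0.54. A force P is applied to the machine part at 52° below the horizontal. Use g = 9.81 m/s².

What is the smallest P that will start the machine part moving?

P ≈ 1890 N

N = m g + P sin α (the push presses the machine part into the workbench).
At impending slip, P cos α = μ_s N = μ_s (m g + P sin α).
Solving: P (cos α − μ_s sin α) = μ_s m g → P = 0.54×667/(cos 52° − 0.54 sin 52°) = 360/0.1901 = 1890 N.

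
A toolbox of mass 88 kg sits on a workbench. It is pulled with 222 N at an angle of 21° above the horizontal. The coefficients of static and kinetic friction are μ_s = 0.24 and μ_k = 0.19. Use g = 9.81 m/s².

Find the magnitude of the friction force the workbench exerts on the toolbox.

The vertical component of P reduces the normal force: N = m g − P sin α = 863.3 − 79.56 = 783.7 N.
Horizontally, friction must balance P cos α = 207.3 N.
The static-friction limit is μ_s N = 188.1 N.
207.3 > 188.1 N → the toolbox slides; f = μ_k N = 0.19×783.7 = 149 N.

f ≈ 149 N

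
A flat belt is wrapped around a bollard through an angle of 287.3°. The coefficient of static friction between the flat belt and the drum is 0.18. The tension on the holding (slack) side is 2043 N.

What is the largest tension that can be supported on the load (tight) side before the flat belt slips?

At impending slip the capstan equation gives T₂/T₁ = e^{μβ} with β in radians.
β = 287.3° × π/180 = 5.014 rad.
e^{μβ} = e^{0.18×5.014} = 2.466.
T₂ = T₁ · e^{μβ} = 2043 × 2.466 = 5040 N.

T_max ≈ 5040 N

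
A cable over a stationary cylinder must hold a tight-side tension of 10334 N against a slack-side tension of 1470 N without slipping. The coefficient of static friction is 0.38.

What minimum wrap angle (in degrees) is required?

T₂/T₁ = e^{μβ} → β = ln(T₂/T₁)/μ.
β = ln(10334/1470)/0.38 = 1.95/0.38 = 5.132 rad.
In degrees: β = 5.132 × 180/π = 294°.

β_min ≈ 294°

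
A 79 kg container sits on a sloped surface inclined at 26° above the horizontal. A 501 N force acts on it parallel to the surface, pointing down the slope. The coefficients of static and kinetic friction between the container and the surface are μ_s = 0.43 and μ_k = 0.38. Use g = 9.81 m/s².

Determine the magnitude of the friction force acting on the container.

Normal force: N = m g cos θ = 79 × 9.81 × cos 26° = 696.6 N.
For equilibrium along the incline the friction force must supply f = m g sin θ + P = 339.7 + 501 = 840.7 N (positive meaning up-slope).
Static friction can supply at most μ_s N = 299.5 N.
|840.7| exceeds 299.5 N, so the container slips down-slope; friction is kinetic, f = μ_k N = 0.38×696.6 = 265 N.

f ≈ 265 N (up the incline)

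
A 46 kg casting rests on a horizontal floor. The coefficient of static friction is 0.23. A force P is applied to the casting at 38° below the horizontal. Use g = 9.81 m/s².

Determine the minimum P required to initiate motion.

N = m g + P sin α (the push presses the casting into the horizontal floor).
At impending slip, P cos α = μ_s N = μ_s (m g + P sin α).
Solving: P (cos α − μ_s sin α) = μ_s m g → P = 0.23×451/(cos 38° − 0.23 sin 38°) = 104/0.6464 = 161 N.

P ≈ 161 N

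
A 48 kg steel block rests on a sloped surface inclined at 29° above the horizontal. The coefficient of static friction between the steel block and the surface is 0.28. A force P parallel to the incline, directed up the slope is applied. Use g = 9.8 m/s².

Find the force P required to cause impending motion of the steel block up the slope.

At impending motion up the slope, friction acts down-slope at its limit: f = μ_s N.
P is parallel to the surface, so N = m g cos θ = 411 N.
Along the incline: P = m g sin θ + μ_s N = 228 + 0.28×411 = 343 N.

P ≈ 343 N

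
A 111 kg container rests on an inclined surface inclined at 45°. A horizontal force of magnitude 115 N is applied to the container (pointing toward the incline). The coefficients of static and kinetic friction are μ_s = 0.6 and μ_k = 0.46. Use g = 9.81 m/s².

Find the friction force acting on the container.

f ≈ 392 N (up the incline)

Normal direction: N = m g cos θ + P sin θ = 851.3 N.
Parallel to the incline: P cos θ − m g sin θ = 81.32 − 770 = -688.7 N; the friction needed to balance this is 688.7 N acting up the slope.
The limit of static friction is μ_s N = 510.8 N.
The required 688.7 N exceeds the static limit, so the container slides down-slope and f = μ_k N = 0.46×851.3 = 392 N.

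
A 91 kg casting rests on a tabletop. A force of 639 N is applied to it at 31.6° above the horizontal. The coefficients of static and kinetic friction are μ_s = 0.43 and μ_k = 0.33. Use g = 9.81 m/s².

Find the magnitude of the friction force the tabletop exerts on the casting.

The vertical component of P reduces the normal force: N = m g − P sin α = 892.7 − 334.8 = 557.9 N.
For equilibrium, f = P cos α = 639×cos 31.6° = 544.3 N.
The static-friction limit is μ_s N = 239.9 N.
544.3 > 239.9 N → the casting slides; f = μ_k N = 0.33×557.9 = 184 N.

f ≈ 184 N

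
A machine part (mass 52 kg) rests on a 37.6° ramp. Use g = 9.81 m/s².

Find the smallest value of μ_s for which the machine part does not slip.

μ_s,min ≈ 0.77

At the slip threshold m g sin θ = μ_s m g cos θ, so μ_s,min = tan θ.
μ_s,min = tan 37.6° = 0.77.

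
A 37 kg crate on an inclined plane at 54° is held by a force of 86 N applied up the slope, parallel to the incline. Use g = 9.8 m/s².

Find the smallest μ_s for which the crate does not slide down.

μ_s,min ≈ 0.973

N = m g cos θ = 213.1 N.
Friction must make up the shortfall along the incline: f = m g sin θ − P = 293.3 − 86 = 207.3 N.
At the threshold f = μ_s N, so μ_s,min = 207.3/213.1 = 0.973.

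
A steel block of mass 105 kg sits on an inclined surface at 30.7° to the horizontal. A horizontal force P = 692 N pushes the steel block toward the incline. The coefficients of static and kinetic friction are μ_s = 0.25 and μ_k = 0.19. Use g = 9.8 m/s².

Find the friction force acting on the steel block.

f ≈ 69.7 N (down the incline)

The horizontal push has a component P sin θ into the surface, so N = m g cos θ + P sin θ = 884.8 + 353.3 = 1238 N.
Along the incline, the net driving force (taking up-slope positive) is P cos θ − m g sin θ = 595 − 525.3 = 69.67 N, so equilibrium requires friction f = -69.67 N (down-slope).
The limit of static friction is μ_s N = 309.5 N.
Since 69.67 N is within the 309.5 N limit, the steel block stays put and friction is exactly 69.7 N.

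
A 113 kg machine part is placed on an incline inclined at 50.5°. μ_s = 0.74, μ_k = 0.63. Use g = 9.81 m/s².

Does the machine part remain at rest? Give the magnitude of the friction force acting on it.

N = m g cos θ = 705 N.
Down-slope weight component: m g sin θ = 855 N.
μ_s N = 522 N.
855 > 522 N, so it slides; kinetic friction f = μ_k N = 0.63×705 = 444 N.

f ≈ 444 N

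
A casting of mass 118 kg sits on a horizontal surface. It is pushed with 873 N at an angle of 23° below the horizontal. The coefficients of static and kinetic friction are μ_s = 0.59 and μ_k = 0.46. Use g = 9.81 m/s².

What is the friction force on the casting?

N = m g + P sin α = 1158 + 873×sin 23° = 1499 N.
Horizontally, friction must balance P cos α = 803.6 N.
μ_s N = 0.59 × 1499 = 884.2 N.
Since 803.6 N does not exceed the limit, the casting stays at rest and f = 804 N.

f ≈ 804 N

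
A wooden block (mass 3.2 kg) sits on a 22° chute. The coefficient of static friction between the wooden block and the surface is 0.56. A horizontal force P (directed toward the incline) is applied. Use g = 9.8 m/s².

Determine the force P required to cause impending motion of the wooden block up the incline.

P ≈ 39.1 N

At impending motion up the slope, friction acts down-slope at its limit: f = μ_s N.
Perpendicular to the incline: N = m g cos θ + P sin θ.
Along the incline: P cos θ = m g sin θ + μ_s N = m g sin θ + μ_s (m g cos θ + P sin θ).
Solving, P (cos θ − μ_s sin θ) = m g (sin θ + μ_s cos θ), so P = 3.2×9.8×(sin 22° + 0.56 cos 22°)/(cos 22° − 0.56 sin 22°) = 31.4×0.8938/0.7174 = 39.1 N.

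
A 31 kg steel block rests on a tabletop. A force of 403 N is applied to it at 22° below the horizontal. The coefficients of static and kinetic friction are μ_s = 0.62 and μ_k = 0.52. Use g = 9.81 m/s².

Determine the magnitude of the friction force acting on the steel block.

The vertical component of P adds to the normal force: N = m g + P sin α = 304.1 + 151 = 455.1 N.
For equilibrium, f = P cos α = 403×cos 22° = 373.7 N.
μ_s N = 0.62 × 455.1 = 282.1 N.
The required friction exceeds μ_s N, so the steel block moves and f = μ_k N = 237 N.

f ≈ 237 N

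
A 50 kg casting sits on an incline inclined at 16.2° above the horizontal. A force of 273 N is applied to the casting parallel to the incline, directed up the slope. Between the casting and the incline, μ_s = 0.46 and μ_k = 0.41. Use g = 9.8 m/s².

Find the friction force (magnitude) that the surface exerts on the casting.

f ≈ 136 N (down the incline)

The normal reaction is N = m g cos θ = 470.5 N.
The friction needed for equilibrium is m g sin θ − P = 136.7 − 273 = -136.3 N, measured positive up-slope.
Static friction can supply at most μ_s N = 216.5 N.
Since |-136.3| ≤ 216.5 N, the casting remains in static equilibrium and friction takes exactly the required value.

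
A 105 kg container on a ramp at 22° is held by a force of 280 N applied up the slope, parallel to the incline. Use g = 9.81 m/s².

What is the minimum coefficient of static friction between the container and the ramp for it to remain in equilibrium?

N = m g cos θ = 955 N.
Friction must make up the shortfall along the incline: f = m g sin θ − P = 385.9 − 280 = 105.9 N.
At the threshold f = μ_s N, so μ_s,min = 105.9/955 = 0.111.

μ_s,min ≈ 0.111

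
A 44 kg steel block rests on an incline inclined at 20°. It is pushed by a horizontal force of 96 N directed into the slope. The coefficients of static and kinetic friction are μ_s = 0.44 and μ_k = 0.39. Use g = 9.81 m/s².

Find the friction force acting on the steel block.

f ≈ 57.4 N (up the incline)

The horizontal push has a component P sin θ into the surface, so N = m g cos θ + P sin θ = 405.6 + 32.83 = 438.4 N.
Along the incline, the net driving force (taking up-slope positive) is P cos θ − m g sin θ = 90.21 − 147.6 = -57.42 N, so equilibrium requires friction f = 57.42 N (up-slope).
The limit of static friction is μ_s N = 192.9 N.
Since 57.42 N is within the 192.9 N limit, the steel block stays put and friction is exactly 57.4 N.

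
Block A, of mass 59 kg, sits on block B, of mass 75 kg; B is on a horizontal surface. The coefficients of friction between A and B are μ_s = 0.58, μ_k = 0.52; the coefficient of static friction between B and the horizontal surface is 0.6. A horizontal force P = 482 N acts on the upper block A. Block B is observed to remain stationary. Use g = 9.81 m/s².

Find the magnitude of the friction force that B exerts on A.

f ≈ 301 N

The normal force B exerts on A is simply A's weight, N₁ = 578.8 N.
So the A–B interface can sustain at most μ_s N₁ = 335.7 N of static friction.
Since P = 482 N > 335.7 N, A slides on B; the A–B friction is kinetic: f₁ = μ_k N₁ = 0.52×578.8 = 301 N.
B experiences an equal 301 N forward from A (third law). B is in equilibrium, so the floor supplies f₂ = 301 N of static friction (limit μ_s(m_A+m_B)g = 788.7 N, not exceeded).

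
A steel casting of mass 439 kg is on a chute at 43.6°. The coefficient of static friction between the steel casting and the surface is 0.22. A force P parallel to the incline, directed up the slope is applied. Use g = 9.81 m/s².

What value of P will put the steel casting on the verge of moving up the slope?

P ≈ 3660 N

At impending motion up the slope, friction acts down-slope at its limit: f = μ_s N.
P is parallel to the surface, so N = m g cos θ = 3120 N.
Along the incline: P = m g sin θ + μ_s N = 2970 + 0.22×3120 = 3660 N.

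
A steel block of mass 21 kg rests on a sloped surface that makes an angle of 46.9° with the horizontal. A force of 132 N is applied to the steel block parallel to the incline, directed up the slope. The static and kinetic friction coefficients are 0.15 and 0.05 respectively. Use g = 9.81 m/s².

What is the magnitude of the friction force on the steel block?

f ≈ 18.4 N (up the incline)

The normal reaction is N = m g cos θ = 140.8 N.
Parallel to the incline, ΣF = 0 gives f = m g sin θ − P = 150.4 − 132 = 18.42 N (up-slope positive).
Maximum static friction available: μ_s N = 0.15 × 140.8 = 21.11 N.
Since |18.42| ≤ 21.11 N, static friction is sufficient; f equals the required value, not μ_s N.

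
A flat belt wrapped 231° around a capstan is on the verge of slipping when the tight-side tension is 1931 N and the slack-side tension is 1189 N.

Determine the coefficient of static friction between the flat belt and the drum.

T₂/T₁ = e^{μβ} → μ = ln(T₂/T₁)/β.
β = 231° = 4.032 rad.
μ = ln(1931/1189)/4.032 = ln(1.624)/4.032 = 0.12.

μ ≈ 0.12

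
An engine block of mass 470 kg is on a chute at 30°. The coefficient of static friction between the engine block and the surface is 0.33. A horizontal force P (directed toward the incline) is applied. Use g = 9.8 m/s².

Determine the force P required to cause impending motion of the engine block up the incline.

P ≈ 5160 N

At impending motion up the slope, friction acts down-slope at its limit: f = μ_s N.
Perpendicular to the incline: N = m g cos θ + P sin θ.
Along the incline: P cos θ = m g sin θ + μ_s N = m g sin θ + μ_s (m g cos θ + P sin θ).
Solving, P (cos θ − μ_s sin θ) = m g (sin θ + μ_s cos θ), so P = 470×9.8×(sin 30° + 0.33 cos 30°)/(cos 30° − 0.33 sin 30°) = 4610×0.7858/0.701 = 5160 N.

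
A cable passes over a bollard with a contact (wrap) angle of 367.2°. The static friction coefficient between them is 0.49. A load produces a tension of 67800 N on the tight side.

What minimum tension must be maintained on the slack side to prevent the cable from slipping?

T_min ≈ 2930 N

Capstan equation at impending slip: T_tight/T_slack = e^{μβ}.
β = 367.2° = 6.409 rad; e^{μβ} = e^{0.49×6.409} = 23.11.
T_slack = T_tight / e^{μβ} = 67800 / 23.11 = 2930 N.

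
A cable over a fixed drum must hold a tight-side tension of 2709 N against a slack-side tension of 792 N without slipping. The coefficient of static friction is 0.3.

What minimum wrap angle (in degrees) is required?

T₂/T₁ = e^{μβ} → β = ln(T₂/T₁)/μ.
β = ln(2709/792)/0.3 = 1.23/0.3 = 4.099 rad.
In degrees: β = 4.099 × 180/π = 235°.

β_min ≈ 235°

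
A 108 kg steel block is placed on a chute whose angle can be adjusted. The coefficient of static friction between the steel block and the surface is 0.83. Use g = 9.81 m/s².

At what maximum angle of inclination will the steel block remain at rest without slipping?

At the slip threshold, m g sin θ = μ_s · m g cos θ, so tan θ = μ_s.
θ_max = arctan(0.83) = 39.7°.

θ_max ≈ 39.7°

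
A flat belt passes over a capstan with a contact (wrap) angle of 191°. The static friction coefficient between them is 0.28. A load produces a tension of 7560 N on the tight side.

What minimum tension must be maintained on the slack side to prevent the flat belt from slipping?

T_min ≈ 2970 N

Capstan equation at impending slip: T_tight/T_slack = e^{μβ}.
β = 191° = 3.334 rad; e^{μβ} = e^{0.28×3.334} = 2.543.
T_slack = T_tight / e^{μβ} = 7560 / 2.543 = 2970 N.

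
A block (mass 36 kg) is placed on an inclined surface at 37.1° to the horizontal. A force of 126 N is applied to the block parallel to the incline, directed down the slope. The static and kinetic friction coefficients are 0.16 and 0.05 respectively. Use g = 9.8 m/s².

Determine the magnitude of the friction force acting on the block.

f ≈ 14.1 N (up the incline)

Perpendicular to the surface, N = m g cos θ = 36·9.8·cos 37.1° = 281.4 N.
Parallel to the incline, ΣF = 0 gives f = m g sin θ + P = 212.8 + 126 = 338.8 N (up-slope positive).
Static friction can supply at most μ_s N = 45.02 N.
|338.8| exceeds 45.02 N, so the block slips down-slope; friction is kinetic, f = μ_k N = 0.05×281.4 = 14.1 N.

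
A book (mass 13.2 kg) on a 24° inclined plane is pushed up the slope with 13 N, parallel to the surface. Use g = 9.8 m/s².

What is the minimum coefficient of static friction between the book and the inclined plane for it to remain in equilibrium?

N = m g cos θ = 118.2 N.
Friction must make up the shortfall along the incline: f = m g sin θ − P = 52.62 − 13 = 39.62 N.
At the threshold f = μ_s N, so μ_s,min = 39.62/118.2 = 0.335.

μ_s,min ≈ 0.335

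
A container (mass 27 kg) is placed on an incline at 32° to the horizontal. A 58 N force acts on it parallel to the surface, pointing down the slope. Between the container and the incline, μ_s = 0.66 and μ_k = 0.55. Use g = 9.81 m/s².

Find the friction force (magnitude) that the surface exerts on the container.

The normal reaction is N = m g cos θ = 224.6 N.
The friction needed for equilibrium is m g sin θ + P = 140.4 + 58 = 198.4 N, measured positive up-slope.
Static friction can supply at most μ_s N = 148.3 N.
|198.4| exceeds 148.3 N, so the container slips down-slope; friction is kinetic, f = μ_k N = 0.55×224.6 = 124 N.

f ≈ 124 N (up the incline)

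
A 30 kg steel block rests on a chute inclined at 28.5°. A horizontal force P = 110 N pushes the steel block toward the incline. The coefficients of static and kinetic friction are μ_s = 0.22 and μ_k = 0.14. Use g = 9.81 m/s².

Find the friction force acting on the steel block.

The horizontal push has a component P sin θ into the surface, so N = m g cos θ + P sin θ = 258.6 + 52.49 = 311.1 N.
Along the incline, the net driving force (taking up-slope positive) is P cos θ − m g sin θ = 96.67 − 140.4 = -43.76 N, so equilibrium requires friction f = 43.76 N (up-slope).
Maximum static friction: μ_s N = 0.22 × 311.1 = 68.45 N.
|f_req| = 43.76 ≤ 68.45 N → the steel block is in equilibrium; friction equals the required value.

f ≈ 43.8 N (up the incline)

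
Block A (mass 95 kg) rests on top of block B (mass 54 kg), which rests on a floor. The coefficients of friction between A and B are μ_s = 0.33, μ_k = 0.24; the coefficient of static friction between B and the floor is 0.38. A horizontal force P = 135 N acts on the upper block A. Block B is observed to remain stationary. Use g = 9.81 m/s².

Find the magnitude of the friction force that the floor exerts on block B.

Between the blocks, N₁ = m_A g = 932 N.
Maximum static friction on A from B: μ_s N₁ = 0.33×932 = 307.5 N.
P = 135 N is within that limit, so A and B move together (both at rest); the A–B friction is simply f₁ = P = 135 N.
B experiences an equal 135 N forward from A (third law). B is in equilibrium, so the floor supplies f₂ = 135 N of static friction (limit μ_s(m_A+m_B)g = 555.4 N, not exceeded).

f ≈ 135 N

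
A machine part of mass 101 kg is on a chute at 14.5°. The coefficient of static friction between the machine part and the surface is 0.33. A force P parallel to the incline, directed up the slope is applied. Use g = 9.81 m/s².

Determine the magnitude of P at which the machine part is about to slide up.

P ≈ 565 N

At impending motion up the slope, friction acts down-slope at its limit: f = μ_s N.
P is parallel to the surface, so N = m g cos θ = 959 N.
Along the incline: P = m g sin θ + μ_s N = 248 + 0.33×959 = 565 N.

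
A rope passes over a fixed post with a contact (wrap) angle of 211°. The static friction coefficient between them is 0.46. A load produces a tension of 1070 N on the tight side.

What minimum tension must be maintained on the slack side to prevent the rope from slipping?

Capstan equation at impending slip: T_tight/T_slack = e^{μβ}.
β = 211° = 3.683 rad; e^{μβ} = e^{0.46×3.683} = 5.441.
T_slack = T_tight / e^{μβ} = 1070 / 5.441 = 197 N.

T_min ≈ 197 N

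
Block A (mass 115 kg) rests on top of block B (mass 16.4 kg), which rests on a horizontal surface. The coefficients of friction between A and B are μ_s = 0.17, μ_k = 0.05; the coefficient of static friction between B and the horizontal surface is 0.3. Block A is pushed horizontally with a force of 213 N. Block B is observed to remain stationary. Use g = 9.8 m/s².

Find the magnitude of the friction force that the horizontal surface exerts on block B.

Between the blocks, N₁ = m_A g = 1127 N.
So the A–B interface can sustain at most μ_s N₁ = 191.6 N of static friction.
P = 213 N exceeds that limit, so A slips over B and the interface friction becomes kinetic: f₁ = μ_k N₁ = 0.05×1127 = 56.4 N.
By Newton's third law B feels 56.4 N forward from A. With B stationary, the floor's static friction on B balances it: f₂ = 56.4 N (well within μ_s(m_A+m_B)g = 386.3 N).

f ≈ 56.4 N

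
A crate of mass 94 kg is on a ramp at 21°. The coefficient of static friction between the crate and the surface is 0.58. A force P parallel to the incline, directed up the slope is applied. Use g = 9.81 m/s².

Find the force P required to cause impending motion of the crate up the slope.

At impending motion up the slope, friction acts down-slope at its limit: f = μ_s N.
P is parallel to the surface, so N = m g cos θ = 861 N.
Along the incline: P = m g sin θ + μ_s N = 330 + 0.58×861 = 830 N.

P ≈ 830 N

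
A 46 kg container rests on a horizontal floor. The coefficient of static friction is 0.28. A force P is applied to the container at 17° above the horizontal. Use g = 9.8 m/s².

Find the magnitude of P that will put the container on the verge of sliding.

N = m g − P sin α (the pull lifts the container).
At impending slip, P cos α = μ_s N = μ_s (m g − P sin α).
Solving: P (cos α + μ_s sin α) = μ_s m g → P = 0.28×451/(cos 17° + 0.28 sin 17°) = 126/1.038 = 122 N.

P ≈ 122 N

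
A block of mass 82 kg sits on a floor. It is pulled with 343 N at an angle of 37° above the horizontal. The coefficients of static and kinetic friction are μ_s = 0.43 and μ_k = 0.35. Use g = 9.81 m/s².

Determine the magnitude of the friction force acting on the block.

f ≈ 209 N

The vertical component of P reduces the normal force: N = m g − P sin α = 804.4 − 206.4 = 598 N.
The horizontal driving force is P cos α = 273.9 N, so equilibrium needs friction f = 273.9 N.
μ_s N = 0.43 × 598 = 257.1 N.
273.9 > 257.1 N → the block slides; f = μ_k N = 0.35×598 = 209 N.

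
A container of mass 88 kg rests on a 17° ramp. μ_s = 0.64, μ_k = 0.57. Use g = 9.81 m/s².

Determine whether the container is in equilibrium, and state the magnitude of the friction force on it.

f ≈ 252 N

N = m g cos θ = 826 N.
Down-slope weight component: m g sin θ = 252 N.
μ_s N = 528 N.
252 ≤ 528 N, so it stays put; friction = 252 N.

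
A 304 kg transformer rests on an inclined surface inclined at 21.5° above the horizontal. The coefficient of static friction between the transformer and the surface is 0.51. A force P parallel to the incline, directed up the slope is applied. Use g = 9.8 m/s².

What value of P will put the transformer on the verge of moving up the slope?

P ≈ 2510 N

At impending motion up the slope, friction acts down-slope at its limit: f = μ_s N.
P is parallel to the surface, so N = m g cos θ = 2770 N.
Along the incline: P = m g sin θ + μ_s N = 1090 + 0.51×2770 = 2510 N.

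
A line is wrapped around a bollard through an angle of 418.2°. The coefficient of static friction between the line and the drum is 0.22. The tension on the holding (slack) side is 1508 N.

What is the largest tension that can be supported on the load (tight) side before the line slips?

T_max ≈ 7510 N

At impending slip the capstan equation gives T₂/T₁ = e^{μβ} with β in radians.
β = 418.2° × π/180 = 7.299 rad.
e^{μβ} = e^{0.22×7.299} = 4.982.
T₂ = T₁ · e^{μβ} = 1508 × 4.982 = 7510 N.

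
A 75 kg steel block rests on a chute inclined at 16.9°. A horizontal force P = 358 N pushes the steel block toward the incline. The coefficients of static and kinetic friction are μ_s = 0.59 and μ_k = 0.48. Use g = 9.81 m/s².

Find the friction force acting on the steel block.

Resolve perpendicular to the incline: N = m g cos θ + P sin θ = 75×9.81×cos 16.9° + 358×sin 16.9° = 808 N.
Along the incline, the net driving force (taking up-slope positive) is P cos θ − m g sin θ = 342.5 − 213.9 = 128.7 N, so equilibrium requires friction f = -128.7 N (down-slope).
The limit of static friction is μ_s N = 476.7 N.
Since 128.7 N is within the 476.7 N limit, the steel block stays put and friction is exactly 129 N.

f ≈ 129 N (down the incline)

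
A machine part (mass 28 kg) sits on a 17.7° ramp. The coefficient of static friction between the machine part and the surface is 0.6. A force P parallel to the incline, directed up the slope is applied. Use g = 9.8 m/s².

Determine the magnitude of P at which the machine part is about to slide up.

P ≈ 240 N

At impending motion up the slope, friction acts down-slope at its limit: f = μ_s N.
P is parallel to the surface, so N = m g cos θ = 261 N.
Along the incline: P = m g sin θ + μ_s N = 83.4 + 0.6×261 = 240 N.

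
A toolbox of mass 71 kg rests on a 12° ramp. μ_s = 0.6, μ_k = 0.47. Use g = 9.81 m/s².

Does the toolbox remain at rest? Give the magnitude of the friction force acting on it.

f ≈ 145 N

N = m g cos θ = 681 N.
Down-slope weight component: m g sin θ = 145 N.
μ_s N = 409 N.
145 ≤ 409 N, so it stays put; friction = 145 N.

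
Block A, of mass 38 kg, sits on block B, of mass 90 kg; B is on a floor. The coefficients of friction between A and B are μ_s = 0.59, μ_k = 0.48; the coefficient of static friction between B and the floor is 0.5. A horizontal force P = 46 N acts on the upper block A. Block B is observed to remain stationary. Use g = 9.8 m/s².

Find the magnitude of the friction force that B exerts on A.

f ≈ 46 N

Between the blocks, N₁ = m_A g = 372.4 N.
Maximum static friction on A from B: μ_s N₁ = 0.59×372.4 = 219.7 N.
P = 46 N is within that limit, so A and B move together (both at rest); the A–B friction is simply f₁ = P = 46 N.
By Newton's third law B feels 46 N forward from A. With B stationary, the floor's static friction on B balances it: f₂ = 46 N (well within μ_s(m_A+m_B)g = 627.2 N).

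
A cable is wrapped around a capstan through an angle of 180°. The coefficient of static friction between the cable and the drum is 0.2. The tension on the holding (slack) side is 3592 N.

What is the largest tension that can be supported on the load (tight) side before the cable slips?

At impending slip the capstan equation gives T₂/T₁ = e^{μβ} with β in radians.
β = 180° × π/180 = 3.142 rad.
e^{μβ} = e^{0.2×3.142} = 1.874.
T₂ = T₁ · e^{μβ} = 3592 × 1.874 = 6730 N.

T_max ≈ 6730 N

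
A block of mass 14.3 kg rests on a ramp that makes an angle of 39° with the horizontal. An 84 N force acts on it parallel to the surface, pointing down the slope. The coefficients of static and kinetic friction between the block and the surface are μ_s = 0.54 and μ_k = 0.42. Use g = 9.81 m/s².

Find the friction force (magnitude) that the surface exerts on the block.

The normal reaction is N = m g cos θ = 109 N.
Parallel to the incline, ΣF = 0 gives f = m g sin θ + P = 88.28 + 84 = 172.3 N (up-slope positive).
The static-friction ceiling is μ_s N = 0.54 × 109 = 58.87 N.
Since |172.3| > 58.87 N, static friction cannot hold it; the block slides down the incline and kinetic friction applies: f = μ_k N = 0.42 × 109 = 45.8 N.

f ≈ 45.8 N (up the incline)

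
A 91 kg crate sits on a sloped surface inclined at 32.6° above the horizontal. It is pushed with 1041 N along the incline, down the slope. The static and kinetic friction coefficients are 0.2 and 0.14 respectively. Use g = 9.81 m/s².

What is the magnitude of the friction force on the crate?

Perpendicular to the surface, N = m g cos θ = 91·9.81·cos 32.6° = 752.1 N.
The friction needed for equilibrium is m g sin θ + P = 481 + 1041 = 1522 N, measured positive up-slope.
Maximum static friction available: μ_s N = 0.2 × 752.1 = 150.4 N.
|1522| exceeds 150.4 N, so the crate slips down-slope; friction is kinetic, f = μ_k N = 0.14×752.1 = 105 N.

f ≈ 105 N (up the incline)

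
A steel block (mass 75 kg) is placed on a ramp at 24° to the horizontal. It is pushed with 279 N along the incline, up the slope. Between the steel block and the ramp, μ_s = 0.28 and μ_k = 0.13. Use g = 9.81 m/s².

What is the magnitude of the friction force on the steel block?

The normal reaction is N = m g cos θ = 672.1 N.
The friction needed for equilibrium is m g sin θ − P = 299.3 − 279 = 20.26 N, measured positive up-slope.
Maximum static friction available: μ_s N = 0.28 × 672.1 = 188.2 N.
Since |20.26| ≤ 188.2 N, the steel block remains in static equilibrium and friction takes exactly the required value.

f ≈ 20.3 N (up the incline)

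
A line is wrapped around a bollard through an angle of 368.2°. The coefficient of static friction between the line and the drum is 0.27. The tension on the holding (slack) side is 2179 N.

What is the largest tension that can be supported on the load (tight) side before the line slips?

T_max ≈ 12400 N

At impending slip the capstan equation gives T₂/T₁ = e^{μβ} with β in radians.
β = 368.2° × π/180 = 6.426 rad.
e^{μβ} = e^{0.27×6.426} = 5.67.
T₂ = T₁ · e^{μβ} = 2179 × 5.67 = 12400 N.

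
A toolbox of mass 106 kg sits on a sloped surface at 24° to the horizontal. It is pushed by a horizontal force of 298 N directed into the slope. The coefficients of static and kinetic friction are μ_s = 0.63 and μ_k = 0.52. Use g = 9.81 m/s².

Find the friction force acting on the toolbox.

f ≈ 151 N (up the incline)

Resolve perpendicular to the incline: N = m g cos θ + P sin θ = 106×9.81×cos 24° + 298×sin 24° = 1071 N.
Parallel to the incline: P cos θ − m g sin θ = 272.2 − 422.9 = -150.7 N; the friction needed to balance this is 150.7 N acting up the slope.
The limit of static friction is μ_s N = 674.8 N.
Since 150.7 N is within the 674.8 N limit, the toolbox stays put and friction is exactly 151 N.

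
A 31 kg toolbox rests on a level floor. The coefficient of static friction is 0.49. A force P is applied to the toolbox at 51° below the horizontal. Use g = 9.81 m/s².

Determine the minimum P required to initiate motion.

N = m g + P sin α (the push presses the toolbox into the level floor).
At impending slip, P cos α = μ_s N = μ_s (m g + P sin α).
Solving: P (cos α − μ_s sin α) = μ_s m g → P = 0.49×304/(cos 51° − 0.49 sin 51°) = 149/0.2485 = 600 N.

P ≈ 600 N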